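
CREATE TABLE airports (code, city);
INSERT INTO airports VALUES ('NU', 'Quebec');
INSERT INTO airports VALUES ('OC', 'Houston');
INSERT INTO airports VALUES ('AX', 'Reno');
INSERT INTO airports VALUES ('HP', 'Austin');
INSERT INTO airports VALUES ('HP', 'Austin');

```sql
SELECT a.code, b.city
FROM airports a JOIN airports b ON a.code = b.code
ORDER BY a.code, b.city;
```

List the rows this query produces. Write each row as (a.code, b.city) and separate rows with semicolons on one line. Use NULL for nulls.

(AX, Reno); (HP, Austin); (HP, Austin); (HP, Austin); (HP, Austin); (NU, Quebec); (OC, Houston)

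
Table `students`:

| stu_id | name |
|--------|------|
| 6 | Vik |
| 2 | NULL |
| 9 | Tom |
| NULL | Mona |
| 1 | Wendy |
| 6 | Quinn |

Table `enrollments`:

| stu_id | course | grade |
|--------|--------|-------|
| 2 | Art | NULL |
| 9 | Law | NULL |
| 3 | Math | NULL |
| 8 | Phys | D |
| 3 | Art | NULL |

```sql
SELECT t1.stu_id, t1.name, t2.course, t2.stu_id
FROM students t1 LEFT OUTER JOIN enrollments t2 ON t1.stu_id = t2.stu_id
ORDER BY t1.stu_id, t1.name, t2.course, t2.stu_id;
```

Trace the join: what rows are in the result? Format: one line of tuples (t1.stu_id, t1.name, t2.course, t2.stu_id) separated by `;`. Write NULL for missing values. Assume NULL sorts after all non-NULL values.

(1, Wendy, NULL, NULL); (2, NULL, Art, 2); (6, Quinn, NULL, NULL); (6, Vik, NULL, NULL); (9, Tom, Law, 9); (NULL, Mona, NULL, NULL)

LEFT JOIN keeps every row from `students`; unmatched rows get NULL for `enrollments`'s columns.
Matching on t1.stu_id = t2.stu_id. A NULL in a compared column never satisfies the condition.
- t1[0] stu_id=6 → no match; kept with NULLs on the t2 side.
- t1[1] stu_id=2 → 1 match(es) in t2 → 1 row(s).
- t1[2] stu_id=9 → 1 match(es) in t2 → 1 row(s).
- t1[3] stu_id=NULL → no match; kept with NULLs on the t2 side.
- t1[4] stu_id=1 → no match; kept with NULLs on the t2 side.
- t1[5] stu_id=6 → no match; kept with NULLs on the t2 side.
After projecting and ordering:
t1.stu_id | t1.name | t2.course | t2.stu_id
1 | Wendy | NULL | NULL
2 | NULL | Art | 2
6 | Quinn | NULL | NULL
6 | Vik | NULL | NULL
9 | Tom | Law | 9
NULL | Mona | NULL | NULL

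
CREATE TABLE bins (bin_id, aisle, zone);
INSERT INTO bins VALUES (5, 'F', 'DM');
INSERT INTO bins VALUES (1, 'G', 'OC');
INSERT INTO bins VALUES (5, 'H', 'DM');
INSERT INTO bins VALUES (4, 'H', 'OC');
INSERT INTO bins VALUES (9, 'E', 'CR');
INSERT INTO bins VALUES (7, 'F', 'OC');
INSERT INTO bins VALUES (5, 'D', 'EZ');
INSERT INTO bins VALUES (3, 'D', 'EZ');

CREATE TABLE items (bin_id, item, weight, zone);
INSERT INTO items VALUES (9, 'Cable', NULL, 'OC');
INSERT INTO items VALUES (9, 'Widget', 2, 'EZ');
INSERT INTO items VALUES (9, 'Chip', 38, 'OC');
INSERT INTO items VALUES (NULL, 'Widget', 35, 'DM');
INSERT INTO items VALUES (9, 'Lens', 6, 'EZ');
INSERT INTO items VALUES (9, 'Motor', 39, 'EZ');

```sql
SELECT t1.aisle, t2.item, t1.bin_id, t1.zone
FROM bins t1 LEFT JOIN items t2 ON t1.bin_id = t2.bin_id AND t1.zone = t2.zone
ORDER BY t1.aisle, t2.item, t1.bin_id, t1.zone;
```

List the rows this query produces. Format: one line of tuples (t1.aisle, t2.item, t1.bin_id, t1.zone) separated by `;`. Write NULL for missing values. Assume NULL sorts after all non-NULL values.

LEFT JOIN keeps every row from `bins`; unmatched rows get NULL for `items`'s columns.
Matching on t1.bin_id = t2.bin_id AND t1.zone = t2.zone. A NULL in a compared column never satisfies the condition.
Matched pairs: 0; unmatched t1 rows kept: 8.

(D, NULL, 3, EZ); (D, NULL, 5, EZ); (E, NULL, 9, CR); (F, NULL, 5, DM); (F, NULL, 7, OC); (G, NULL, 1, OC); (H, NULL, 4, OC); (H, NULL, 5, DM)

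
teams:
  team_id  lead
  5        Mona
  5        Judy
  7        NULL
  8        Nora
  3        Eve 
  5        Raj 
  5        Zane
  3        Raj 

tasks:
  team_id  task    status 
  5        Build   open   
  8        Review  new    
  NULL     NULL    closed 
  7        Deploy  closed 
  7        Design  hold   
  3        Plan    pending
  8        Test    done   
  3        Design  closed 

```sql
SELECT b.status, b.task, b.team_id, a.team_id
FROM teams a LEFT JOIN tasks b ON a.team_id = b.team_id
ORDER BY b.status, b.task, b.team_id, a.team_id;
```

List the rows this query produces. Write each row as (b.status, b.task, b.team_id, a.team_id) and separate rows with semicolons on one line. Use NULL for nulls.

(closed, Deploy, 7, 7); (closed, Design, 3, 3); (closed, Design, 3, 3); (done, Test, 8, 8); (hold, Design, 7, 7); (new, Review, 8, 8); (open, Build, 5, 5); (open, Build, 5, 5); (open, Build, 5, 5); (open, Build, 5, 5); (pending, Plan, 3, 3); (pending, Plan, 3, 3)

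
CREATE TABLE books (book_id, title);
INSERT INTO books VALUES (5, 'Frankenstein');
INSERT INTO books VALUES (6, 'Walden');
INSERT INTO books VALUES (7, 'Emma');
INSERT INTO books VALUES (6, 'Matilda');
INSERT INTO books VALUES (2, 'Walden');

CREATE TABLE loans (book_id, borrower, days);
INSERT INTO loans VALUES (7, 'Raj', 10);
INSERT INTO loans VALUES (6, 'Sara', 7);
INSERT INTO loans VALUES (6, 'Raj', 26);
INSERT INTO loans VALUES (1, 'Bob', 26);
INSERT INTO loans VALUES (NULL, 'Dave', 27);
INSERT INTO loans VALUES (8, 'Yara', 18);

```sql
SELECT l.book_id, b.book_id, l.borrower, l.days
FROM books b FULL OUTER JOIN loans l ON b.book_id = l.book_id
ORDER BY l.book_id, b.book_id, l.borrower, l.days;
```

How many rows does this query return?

10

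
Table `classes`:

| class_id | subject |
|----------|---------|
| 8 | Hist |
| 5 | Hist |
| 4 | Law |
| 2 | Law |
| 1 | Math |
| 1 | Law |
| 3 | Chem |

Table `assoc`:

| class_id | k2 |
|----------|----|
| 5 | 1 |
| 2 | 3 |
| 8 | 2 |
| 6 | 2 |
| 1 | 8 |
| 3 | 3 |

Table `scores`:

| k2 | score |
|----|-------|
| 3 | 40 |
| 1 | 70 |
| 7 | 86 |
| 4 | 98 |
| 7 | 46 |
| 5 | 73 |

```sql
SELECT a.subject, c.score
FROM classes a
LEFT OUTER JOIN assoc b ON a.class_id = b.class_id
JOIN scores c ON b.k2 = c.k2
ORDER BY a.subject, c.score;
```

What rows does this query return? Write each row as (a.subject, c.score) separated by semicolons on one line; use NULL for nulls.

Evaluate left to right. First `classes a LEFT JOIN assoc b` on class_id: 7 row(s).
Then INNER JOIN `scores c` on k2: keep only rows whose b.k2 appears in c.

(Chem, 40); (Hist, 70); (Law, 40)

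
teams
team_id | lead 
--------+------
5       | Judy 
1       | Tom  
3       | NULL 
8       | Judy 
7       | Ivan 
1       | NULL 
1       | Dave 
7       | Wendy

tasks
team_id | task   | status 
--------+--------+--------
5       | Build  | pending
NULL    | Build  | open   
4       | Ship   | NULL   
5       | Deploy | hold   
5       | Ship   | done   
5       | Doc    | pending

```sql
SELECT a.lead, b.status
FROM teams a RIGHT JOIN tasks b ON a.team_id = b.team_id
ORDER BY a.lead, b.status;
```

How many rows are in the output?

6

RIGHT JOIN keeps every row from `tasks`; unmatched rows get NULL for `teams`'s columns.
Matching on a.team_id = b.team_id. A NULL in a compared column never satisfies the condition.
- a row (team_id=5): matches 4 b row(s) → 4 output row(s).
- a row (team_id=1): no match.
- a row (team_id=3): no match.
- a row (team_id=8): no match.
- a row (team_id=7): no match.
- a row (team_id=1): no match.
- a row (team_id=1): no match.
- a row (team_id=7): no match.
- plus 2 unmatched b row(s), each kept with NULL a columns.
Total: 4 matched + 2 padded = 6 rows.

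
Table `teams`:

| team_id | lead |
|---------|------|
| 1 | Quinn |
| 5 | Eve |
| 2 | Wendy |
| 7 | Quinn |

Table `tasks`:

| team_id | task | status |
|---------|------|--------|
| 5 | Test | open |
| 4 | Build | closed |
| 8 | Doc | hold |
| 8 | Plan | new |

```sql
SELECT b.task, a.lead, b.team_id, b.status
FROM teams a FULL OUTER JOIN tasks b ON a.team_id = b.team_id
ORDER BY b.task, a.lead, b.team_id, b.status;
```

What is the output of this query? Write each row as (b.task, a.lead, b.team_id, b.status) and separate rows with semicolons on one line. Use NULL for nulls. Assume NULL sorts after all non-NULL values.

(Build, NULL, 4, closed); (Doc, NULL, 8, hold); (Plan, NULL, 8, new); (Test, Eve, 5, open); (NULL, Quinn, NULL, NULL); (NULL, Quinn, NULL, NULL); (NULL, Wendy, NULL, NULL)

FULL OUTER JOIN keeps every row from both sides; unmatched rows get NULL for the other side's columns.
Matching on a.team_id = b.team_id.
- a (team_id=1) has no partner → padded with NULL.
- a (team_id=5) pairs with 1 row(s) of b.
- a (team_id=2) has no partner → padded with NULL.
- a (team_id=7) has no partner → padded with NULL.
- plus 3 unmatched b row(s), each kept with NULL a columns.
After projecting and ordering:
b.task | a.lead | b.team_id | b.status
Build | NULL | 4 | closed
Doc | NULL | 8 | hold
Plan | NULL | 8 | new
Test | Eve | 5 | open
NULL | Quinn | NULL | NULL
NULL | Quinn | NULL | NULL
NULL | Wendy | NULL | NULL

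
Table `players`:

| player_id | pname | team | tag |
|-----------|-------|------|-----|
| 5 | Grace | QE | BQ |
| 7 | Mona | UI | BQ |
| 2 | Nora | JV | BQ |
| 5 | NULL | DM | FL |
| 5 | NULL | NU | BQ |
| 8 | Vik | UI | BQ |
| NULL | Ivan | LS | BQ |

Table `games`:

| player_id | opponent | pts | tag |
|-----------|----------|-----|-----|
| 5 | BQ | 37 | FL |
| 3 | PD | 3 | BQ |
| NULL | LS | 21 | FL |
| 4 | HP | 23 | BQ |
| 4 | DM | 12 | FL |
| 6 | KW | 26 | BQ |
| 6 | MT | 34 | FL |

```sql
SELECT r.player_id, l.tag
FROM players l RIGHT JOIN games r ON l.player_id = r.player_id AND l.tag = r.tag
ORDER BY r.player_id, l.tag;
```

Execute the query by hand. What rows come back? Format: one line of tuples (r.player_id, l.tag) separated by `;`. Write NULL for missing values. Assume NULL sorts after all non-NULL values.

RIGHT JOIN keeps every row from `games`; unmatched rows get NULL for `players`'s columns.
Matching on l.player_id = r.player_id AND l.tag = r.tag. A NULL in a compared column never satisfies the condition.
- l[0] player_id=5, tag=BQ → no match.
- l[1] player_id=7, tag=BQ → no match.
- l[2] player_id=2, tag=BQ → no match.
- l[3] player_id=5, tag=FL → 1 match(es) in r → 1 row(s).
- l[4] player_id=5, tag=BQ → no match.
- l[5] player_id=8, tag=BQ → no match.
- l[6] player_id=NULL, tag=BQ → no match.
- 6 row(s) from r found no l partner → padded with NULL.
After projecting and ordering:
r.player_id | l.tag
3 | NULL
4 | NULL
4 | NULL
5 | FL
6 | NULL
6 | NULL
NULL | NULL

(3, NULL); (4, NULL); (4, NULL); (5, FL); (6, NULL); (6, NULL); (NULL, NULL)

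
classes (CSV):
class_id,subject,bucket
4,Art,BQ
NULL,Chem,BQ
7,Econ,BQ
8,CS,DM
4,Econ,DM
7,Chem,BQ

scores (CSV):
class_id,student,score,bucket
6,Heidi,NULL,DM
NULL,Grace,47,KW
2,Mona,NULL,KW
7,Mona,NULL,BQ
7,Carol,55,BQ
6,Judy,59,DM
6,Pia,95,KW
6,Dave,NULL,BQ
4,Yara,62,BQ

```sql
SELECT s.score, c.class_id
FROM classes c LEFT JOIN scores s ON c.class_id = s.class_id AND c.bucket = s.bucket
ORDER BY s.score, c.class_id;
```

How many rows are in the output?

8

LEFT JOIN keeps every row from `classes`; unmatched rows get NULL for `scores`'s columns.
Matching on c.class_id = s.class_id AND c.bucket = s.bucket. A NULL in a compared column never satisfies the condition.
- c[0] class_id=4, bucket=BQ → 1 match(es) in s → 1 row(s).
- c[1] class_id=NULL, bucket=BQ → no match; kept with NULLs on the s side.
- c[2] class_id=7, bucket=BQ → 2 match(es) in s → 2 row(s).
- c[3] class_id=8, bucket=DM → no match; kept with NULLs on the s side.
- c[4] class_id=4, bucket=DM → no match; kept with NULLs on the s side.
- c[5] class_id=7, bucket=BQ → 2 match(es) in s → 2 row(s).
Total: 5 matched + 3 padded = 8 rows.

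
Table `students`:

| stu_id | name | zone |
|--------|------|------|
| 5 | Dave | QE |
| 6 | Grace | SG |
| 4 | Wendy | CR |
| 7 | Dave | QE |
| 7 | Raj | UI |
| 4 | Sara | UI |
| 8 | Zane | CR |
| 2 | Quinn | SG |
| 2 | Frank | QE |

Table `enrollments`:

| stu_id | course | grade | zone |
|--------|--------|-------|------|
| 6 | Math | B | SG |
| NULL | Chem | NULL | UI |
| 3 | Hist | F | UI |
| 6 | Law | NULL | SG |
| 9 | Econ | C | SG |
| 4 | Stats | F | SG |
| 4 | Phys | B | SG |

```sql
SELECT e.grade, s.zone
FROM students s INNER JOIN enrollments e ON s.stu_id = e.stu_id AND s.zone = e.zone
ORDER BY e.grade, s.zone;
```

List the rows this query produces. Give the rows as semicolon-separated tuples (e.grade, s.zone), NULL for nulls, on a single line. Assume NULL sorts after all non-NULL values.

(B, SG); (NULL, SG)

INNER JOIN keeps only pairs where the ON condition holds.
Matching on s.stu_id = e.stu_id AND s.zone = e.zone. A NULL in a compared column never satisfies the condition.
- s row (stu_id=5, zone=QE): no match → dropped.
- s row (stu_id=6, zone=SG): matches 2 e row(s) → 2 output row(s).
- s row (stu_id=4, zone=CR): no match → dropped.
- s row (stu_id=7, zone=QE): no match → dropped.
- s row (stu_id=7, zone=UI): no match → dropped.
- s row (stu_id=4, zone=UI): no match → dropped.
- s row (stu_id=8, zone=CR): no match → dropped.
- s row (stu_id=2, zone=SG): no match → dropped.
- s row (stu_id=2, zone=QE): no match → dropped.
After projecting and ordering:
e.grade | s.zone
B | SG
NULL | SG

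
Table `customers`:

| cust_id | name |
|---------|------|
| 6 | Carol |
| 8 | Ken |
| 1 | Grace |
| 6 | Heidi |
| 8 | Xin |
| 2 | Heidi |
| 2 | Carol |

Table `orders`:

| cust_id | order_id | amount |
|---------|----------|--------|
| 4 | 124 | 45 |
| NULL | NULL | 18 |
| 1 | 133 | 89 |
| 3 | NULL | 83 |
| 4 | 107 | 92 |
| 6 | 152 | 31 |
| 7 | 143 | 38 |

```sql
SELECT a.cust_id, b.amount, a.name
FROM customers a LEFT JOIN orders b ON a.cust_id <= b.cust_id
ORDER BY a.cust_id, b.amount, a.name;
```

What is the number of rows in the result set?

22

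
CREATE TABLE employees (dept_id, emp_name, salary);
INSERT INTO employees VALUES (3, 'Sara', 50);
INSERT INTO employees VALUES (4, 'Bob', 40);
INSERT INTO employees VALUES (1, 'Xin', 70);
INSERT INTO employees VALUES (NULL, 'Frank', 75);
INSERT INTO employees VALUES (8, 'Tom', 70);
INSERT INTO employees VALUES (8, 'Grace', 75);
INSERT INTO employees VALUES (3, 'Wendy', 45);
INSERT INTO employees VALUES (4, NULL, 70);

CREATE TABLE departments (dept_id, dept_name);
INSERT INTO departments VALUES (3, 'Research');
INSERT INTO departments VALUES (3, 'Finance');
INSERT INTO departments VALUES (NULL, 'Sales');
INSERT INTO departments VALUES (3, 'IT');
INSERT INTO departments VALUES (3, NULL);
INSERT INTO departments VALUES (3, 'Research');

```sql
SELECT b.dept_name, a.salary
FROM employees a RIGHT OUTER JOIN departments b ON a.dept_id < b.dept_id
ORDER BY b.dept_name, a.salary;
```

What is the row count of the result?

RIGHT JOIN keeps every row from `departments`; unmatched rows get NULL for `employees`'s columns.
Matching on a.dept_id < b.dept_id. A NULL in a compared column never satisfies the condition.
- a (dept_id=3) has no partner in b.
- a (dept_id=4) has no partner in b.
- a (dept_id=1) pairs with 5 row(s) of b.
- a (dept_id=NULL) has no partner in b.
- a (dept_id=8) has no partner in b.
- a (dept_id=8) has no partner in b.
- a (dept_id=3) has no partner in b.
- a (dept_id=4) has no partner in b.
- 1 b row(s) had no a match → kept, a columns NULL.
Total: 5 matched + 1 padded = 6 rows.

6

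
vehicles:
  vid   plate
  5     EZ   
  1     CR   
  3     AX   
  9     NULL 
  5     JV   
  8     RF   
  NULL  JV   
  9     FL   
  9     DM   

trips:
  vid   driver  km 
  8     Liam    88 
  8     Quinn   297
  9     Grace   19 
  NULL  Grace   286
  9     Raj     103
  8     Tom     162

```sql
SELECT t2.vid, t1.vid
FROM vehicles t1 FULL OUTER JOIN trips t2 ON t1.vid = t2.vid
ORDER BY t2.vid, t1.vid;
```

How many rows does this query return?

FULL OUTER JOIN keeps every row from both sides; unmatched rows get NULL for the other side's columns.
Matching on t1.vid = t2.vid. A NULL in a compared column never satisfies the condition.
- vid=5: no t2 row matches, row kept with t2 columns NULL.
- vid=1: no t2 row matches, row kept with t2 columns NULL.
- vid=3: no t2 row matches, row kept with t2 columns NULL.
- vid=9: 2 matching t2 row(s), so 2 row(s) emitted.
- vid=5: no t2 row matches, row kept with t2 columns NULL.
- vid=8: 3 matching t2 row(s), so 3 row(s) emitted.
- vid=NULL: no t2 row matches, row kept with t2 columns NULL.
- vid=9: 2 matching t2 row(s), so 2 row(s) emitted.
- vid=9: 2 matching t2 row(s), so 2 row(s) emitted.
- 1 t2 row(s) had no t1 match → kept, t1 columns NULL.
Total: 9 matched + 6 padded = 15 rows.

15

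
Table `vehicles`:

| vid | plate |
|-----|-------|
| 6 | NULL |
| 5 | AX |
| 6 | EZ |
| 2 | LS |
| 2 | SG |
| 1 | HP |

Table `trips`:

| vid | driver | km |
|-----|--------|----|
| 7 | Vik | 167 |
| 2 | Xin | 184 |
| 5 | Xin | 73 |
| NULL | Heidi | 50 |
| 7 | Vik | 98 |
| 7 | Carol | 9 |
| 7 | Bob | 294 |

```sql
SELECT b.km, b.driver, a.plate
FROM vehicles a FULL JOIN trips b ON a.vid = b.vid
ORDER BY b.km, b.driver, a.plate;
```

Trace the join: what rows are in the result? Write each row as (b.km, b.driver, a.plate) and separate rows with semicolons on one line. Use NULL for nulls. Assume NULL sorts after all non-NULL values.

(9, Carol, NULL); (50, Heidi, NULL); (73, Xin, AX); (98, Vik, NULL); (167, Vik, NULL); (184, Xin, LS); (184, Xin, SG); (294, Bob, NULL); (NULL, NULL, EZ); (NULL, NULL, HP); (NULL, NULL, NULL)

FULL OUTER JOIN keeps every row from both sides; unmatched rows get NULL for the other side's columns.
Matching on a.vid = b.vid. A NULL in a compared column never satisfies the condition.
- vid=6: no b row matches, row kept with b columns NULL.
- vid=5: 1 matching b row(s), so 1 row(s) emitted.
- vid=6: no b row matches, row kept with b columns NULL.
- vid=2: 1 matching b row(s), so 1 row(s) emitted.
- vid=2: 1 matching b row(s), so 1 row(s) emitted.
- vid=1: no b row matches, row kept with b columns NULL.
- 5 b row(s) had no a match → kept, a columns NULL.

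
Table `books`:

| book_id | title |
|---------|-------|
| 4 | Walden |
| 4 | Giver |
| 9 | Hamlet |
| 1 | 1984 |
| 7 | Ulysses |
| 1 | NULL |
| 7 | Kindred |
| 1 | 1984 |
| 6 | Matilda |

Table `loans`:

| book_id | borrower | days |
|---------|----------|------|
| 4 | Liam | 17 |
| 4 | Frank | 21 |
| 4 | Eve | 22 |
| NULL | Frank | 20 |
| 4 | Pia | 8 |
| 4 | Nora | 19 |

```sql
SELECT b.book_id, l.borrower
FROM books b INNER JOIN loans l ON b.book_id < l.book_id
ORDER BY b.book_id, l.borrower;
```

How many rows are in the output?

15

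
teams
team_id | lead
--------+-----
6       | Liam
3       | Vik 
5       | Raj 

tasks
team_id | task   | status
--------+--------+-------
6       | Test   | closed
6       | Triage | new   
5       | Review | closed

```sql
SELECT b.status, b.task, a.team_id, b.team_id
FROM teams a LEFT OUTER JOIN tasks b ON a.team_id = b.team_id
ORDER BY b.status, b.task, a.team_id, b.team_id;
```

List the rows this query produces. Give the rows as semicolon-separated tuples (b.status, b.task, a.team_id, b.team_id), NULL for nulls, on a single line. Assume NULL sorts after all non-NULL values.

(closed, Review, 5, 5); (closed, Test, 6, 6); (new, Triage, 6, 6); (NULL, NULL, 3, NULL)

LEFT JOIN keeps every row from `teams`; unmatched rows get NULL for `tasks`'s columns.
Matching on a.team_id = b.team_id.
- team_id=6: 2 matching b row(s), so 2 row(s) emitted.
- team_id=3: no b row matches, row kept with b columns NULL.
- team_id=5: 1 matching b row(s), so 1 row(s) emitted.
After projecting and ordering:
b.status | b.task | a.team_id | b.team_id
closed | Review | 5 | 5
closed | Test | 6 | 6
new | Triage | 6 | 6
NULL | NULL | 3 | NULL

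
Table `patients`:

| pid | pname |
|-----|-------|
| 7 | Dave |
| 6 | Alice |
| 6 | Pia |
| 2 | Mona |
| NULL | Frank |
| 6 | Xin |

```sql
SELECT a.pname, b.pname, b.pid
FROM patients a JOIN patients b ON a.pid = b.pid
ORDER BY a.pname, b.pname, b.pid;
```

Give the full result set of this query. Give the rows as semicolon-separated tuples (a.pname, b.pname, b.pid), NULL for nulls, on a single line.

INNER JOIN keeps only pairs where the ON condition holds.
Matching on a.pid = b.pid. A NULL in a compared column never satisfies the condition.
- a row (pid=7): matches 1 b row(s) → 1 output row(s).
- a row (pid=6): matches 3 b row(s) → 3 output row(s).
- a row (pid=6): matches 3 b row(s) → 3 output row(s).
- a row (pid=2): matches 1 b row(s) → 1 output row(s).
- a row (pid=NULL): no match → dropped.
- a row (pid=6): matches 3 b row(s) → 3 output row(s).

(Alice, Alice, 6); (Alice, Pia, 6); (Alice, Xin, 6); (Dave, Dave, 7); (Mona, Mona, 2); (Pia, Alice, 6); (Pia, Pia, 6); (Pia, Xin, 6); (Xin, Alice, 6); (Xin, Pia, 6); (Xin, Xin, 6)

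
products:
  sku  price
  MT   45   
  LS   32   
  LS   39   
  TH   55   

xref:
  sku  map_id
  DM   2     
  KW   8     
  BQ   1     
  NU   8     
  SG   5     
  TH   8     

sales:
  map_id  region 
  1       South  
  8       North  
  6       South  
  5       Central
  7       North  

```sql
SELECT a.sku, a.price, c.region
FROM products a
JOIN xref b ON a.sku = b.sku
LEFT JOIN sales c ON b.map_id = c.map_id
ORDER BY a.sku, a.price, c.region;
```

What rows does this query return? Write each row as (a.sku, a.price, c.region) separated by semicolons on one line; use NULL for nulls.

(TH, 55, North)

Evaluate left to right. First `products a INNER JOIN xref b` on sku: 1 row(s).
Then LEFT JOIN `sales c` on map_id: each of those 1 rows is kept; rows whose b.map_id has no match in c get NULL for c's columns.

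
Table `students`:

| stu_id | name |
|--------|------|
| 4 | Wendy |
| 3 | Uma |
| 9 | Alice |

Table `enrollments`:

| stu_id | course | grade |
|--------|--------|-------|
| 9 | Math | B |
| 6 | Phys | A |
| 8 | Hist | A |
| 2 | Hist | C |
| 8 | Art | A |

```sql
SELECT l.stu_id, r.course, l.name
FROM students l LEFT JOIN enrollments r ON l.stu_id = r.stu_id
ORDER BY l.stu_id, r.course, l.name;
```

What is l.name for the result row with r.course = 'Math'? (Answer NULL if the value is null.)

LEFT JOIN keeps every row from `students`; unmatched rows get NULL for `enrollments`'s columns.
Matching on l.stu_id = r.stu_id.
Matched pairs: 1; unmatched l rows kept: 2.

Alice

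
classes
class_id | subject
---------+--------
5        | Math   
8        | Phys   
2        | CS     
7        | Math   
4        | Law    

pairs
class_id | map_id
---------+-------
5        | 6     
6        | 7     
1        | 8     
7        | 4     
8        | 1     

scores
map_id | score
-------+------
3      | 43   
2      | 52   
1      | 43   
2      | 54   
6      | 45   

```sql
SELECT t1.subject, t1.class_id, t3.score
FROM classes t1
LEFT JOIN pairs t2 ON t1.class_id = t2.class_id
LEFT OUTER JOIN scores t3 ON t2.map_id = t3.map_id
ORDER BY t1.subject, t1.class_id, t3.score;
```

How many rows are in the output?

5

Step 1 — t1 LEFT JOIN t2 on class_id → 5 row(s).
Then LEFT JOIN `scores t3` on map_id: each of those 5 rows is kept; rows whose t2.map_id has no match in t3 get NULL for t3's columns.
Result: 5 row(s).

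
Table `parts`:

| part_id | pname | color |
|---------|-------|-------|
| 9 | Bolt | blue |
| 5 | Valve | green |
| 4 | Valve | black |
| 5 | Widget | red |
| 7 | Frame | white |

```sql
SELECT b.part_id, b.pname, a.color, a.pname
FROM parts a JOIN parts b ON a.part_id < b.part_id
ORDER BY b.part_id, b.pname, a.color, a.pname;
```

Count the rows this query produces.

9

INNER JOIN keeps only pairs where the ON condition holds.
Matching on a.part_id < b.part_id.
- a (part_id=9) has no partner → excluded.
- a (part_id=5) pairs with 2 row(s) of b.
- a (part_id=4) pairs with 4 row(s) of b.
- a (part_id=5) pairs with 2 row(s) of b.
- a (part_id=7) pairs with 1 row(s) of b.
Total: 9 rows.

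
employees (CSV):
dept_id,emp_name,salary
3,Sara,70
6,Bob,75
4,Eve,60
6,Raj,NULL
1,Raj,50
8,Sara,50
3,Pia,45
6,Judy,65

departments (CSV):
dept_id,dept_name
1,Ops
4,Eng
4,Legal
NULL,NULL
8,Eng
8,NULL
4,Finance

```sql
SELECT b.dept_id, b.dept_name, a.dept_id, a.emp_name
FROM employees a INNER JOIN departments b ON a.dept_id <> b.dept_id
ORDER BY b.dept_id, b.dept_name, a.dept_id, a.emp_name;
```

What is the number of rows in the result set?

42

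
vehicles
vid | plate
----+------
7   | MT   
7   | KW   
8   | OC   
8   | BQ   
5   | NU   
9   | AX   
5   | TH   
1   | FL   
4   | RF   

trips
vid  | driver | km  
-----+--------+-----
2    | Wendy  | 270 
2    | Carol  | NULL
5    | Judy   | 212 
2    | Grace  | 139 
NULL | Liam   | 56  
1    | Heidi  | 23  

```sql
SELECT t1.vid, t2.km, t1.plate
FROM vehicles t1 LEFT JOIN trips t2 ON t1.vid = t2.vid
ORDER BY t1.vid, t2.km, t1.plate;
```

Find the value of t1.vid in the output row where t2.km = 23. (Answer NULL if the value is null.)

1

LEFT JOIN keeps every row from `vehicles`; unmatched rows get NULL for `trips`'s columns.
Matching on t1.vid = t2.vid. A NULL in a compared column never satisfies the condition.
- t1 (vid=7) has no partner → padded with NULL.
- t1 (vid=7) has no partner → padded with NULL.
- t1 (vid=8) has no partner → padded with NULL.
- t1 (vid=8) has no partner → padded with NULL.
- t1 (vid=5) pairs with 1 row(s) of t2.
- t1 (vid=9) has no partner → padded with NULL.
- t1 (vid=5) pairs with 1 row(s) of t2.
- t1 (vid=1) pairs with 1 row(s) of t2.
- t1 (vid=4) has no partner → padded with NULL.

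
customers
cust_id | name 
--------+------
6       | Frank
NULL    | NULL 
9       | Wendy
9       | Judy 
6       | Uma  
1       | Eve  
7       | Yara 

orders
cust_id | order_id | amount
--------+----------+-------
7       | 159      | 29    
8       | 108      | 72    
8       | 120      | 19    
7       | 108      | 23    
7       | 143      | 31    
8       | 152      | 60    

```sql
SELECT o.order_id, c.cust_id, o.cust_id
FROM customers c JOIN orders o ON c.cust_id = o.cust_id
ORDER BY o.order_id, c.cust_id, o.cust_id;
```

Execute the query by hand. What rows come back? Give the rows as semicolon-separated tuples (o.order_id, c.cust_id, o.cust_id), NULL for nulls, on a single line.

INNER JOIN keeps only pairs where the ON condition holds.
Matching on c.cust_id = o.cust_id. A NULL in a compared column never satisfies the condition.
Matched pairs: 3.

(108, 7, 7); (143, 7, 7); (159, 7, 7)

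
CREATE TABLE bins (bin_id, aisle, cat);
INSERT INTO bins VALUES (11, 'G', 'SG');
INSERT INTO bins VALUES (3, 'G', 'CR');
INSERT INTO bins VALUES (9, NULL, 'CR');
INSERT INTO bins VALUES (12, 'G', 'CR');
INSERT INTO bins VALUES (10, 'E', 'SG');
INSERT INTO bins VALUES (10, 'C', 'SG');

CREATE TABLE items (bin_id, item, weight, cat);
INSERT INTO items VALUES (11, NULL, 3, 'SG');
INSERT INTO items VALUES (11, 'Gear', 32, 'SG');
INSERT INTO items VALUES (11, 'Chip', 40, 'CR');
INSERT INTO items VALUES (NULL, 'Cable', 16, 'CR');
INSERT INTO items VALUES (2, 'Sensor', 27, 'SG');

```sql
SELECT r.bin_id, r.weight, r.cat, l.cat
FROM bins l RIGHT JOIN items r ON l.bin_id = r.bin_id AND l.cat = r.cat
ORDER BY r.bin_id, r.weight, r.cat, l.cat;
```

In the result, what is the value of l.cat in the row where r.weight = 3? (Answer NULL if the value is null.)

RIGHT JOIN keeps every row from `items`; unmatched rows get NULL for `bins`'s columns.
Matching on l.bin_id = r.bin_id AND l.cat = r.cat. A NULL in a compared column never satisfies the condition.
- bin_id=11, cat=SG: 2 matching r row(s), so 2 row(s) emitted.
- bin_id=3, cat=CR: no matching r row.
- bin_id=9, cat=CR: no matching r row.
- bin_id=12, cat=CR: no matching r row.
- bin_id=10, cat=SG: no matching r row.
- bin_id=10, cat=SG: no matching r row.
- 3 row(s) from r found no l partner → padded with NULL.

SG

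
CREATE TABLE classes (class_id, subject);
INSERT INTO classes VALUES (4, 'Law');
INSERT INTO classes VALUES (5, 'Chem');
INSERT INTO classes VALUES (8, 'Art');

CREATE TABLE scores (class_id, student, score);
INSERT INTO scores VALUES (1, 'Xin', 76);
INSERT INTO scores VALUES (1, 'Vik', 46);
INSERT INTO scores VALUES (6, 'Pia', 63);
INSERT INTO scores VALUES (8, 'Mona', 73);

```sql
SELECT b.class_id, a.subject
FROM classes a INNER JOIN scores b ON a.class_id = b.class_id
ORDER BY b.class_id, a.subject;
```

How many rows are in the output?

INNER JOIN keeps only pairs where the ON condition holds.
Matching on a.class_id = b.class_id.
- a (class_id=4) has no partner → excluded.
- a (class_id=5) has no partner → excluded.
- a (class_id=8) pairs with 1 row(s) of b.
Total: 1 rows.

1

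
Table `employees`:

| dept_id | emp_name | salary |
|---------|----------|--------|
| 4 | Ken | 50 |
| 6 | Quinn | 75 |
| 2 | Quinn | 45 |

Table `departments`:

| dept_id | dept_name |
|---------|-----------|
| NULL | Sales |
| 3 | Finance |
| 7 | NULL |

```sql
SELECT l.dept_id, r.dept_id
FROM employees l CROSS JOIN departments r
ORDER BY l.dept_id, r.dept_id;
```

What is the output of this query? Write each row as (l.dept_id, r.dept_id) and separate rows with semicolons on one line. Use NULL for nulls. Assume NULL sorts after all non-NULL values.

(2, 3); (2, 7); (2, NULL); (4, 3); (4, 7); (4, NULL); (6, 3); (6, 7); (6, NULL)

CROSS JOIN pairs every row of `employees` with every row of `departments`: 3 × 3 = 9 rows.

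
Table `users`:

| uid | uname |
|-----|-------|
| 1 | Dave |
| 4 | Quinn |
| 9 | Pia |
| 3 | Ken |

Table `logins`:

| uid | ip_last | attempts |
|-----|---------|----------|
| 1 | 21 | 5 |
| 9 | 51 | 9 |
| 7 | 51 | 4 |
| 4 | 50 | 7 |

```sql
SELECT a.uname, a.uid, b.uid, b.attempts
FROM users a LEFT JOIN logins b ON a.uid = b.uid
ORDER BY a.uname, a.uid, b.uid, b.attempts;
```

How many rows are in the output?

4

LEFT JOIN keeps every row from `users`; unmatched rows get NULL for `logins`'s columns.
Matching on a.uid = b.uid.
- a[0] uid=1 → 1 match(es) in b → 1 row(s).
- a[1] uid=4 → 1 match(es) in b → 1 row(s).
- a[2] uid=9 → 1 match(es) in b → 1 row(s).
- a[3] uid=3 → no match; kept with NULLs on the b side.
Total: 3 matched + 1 padded = 4 rows.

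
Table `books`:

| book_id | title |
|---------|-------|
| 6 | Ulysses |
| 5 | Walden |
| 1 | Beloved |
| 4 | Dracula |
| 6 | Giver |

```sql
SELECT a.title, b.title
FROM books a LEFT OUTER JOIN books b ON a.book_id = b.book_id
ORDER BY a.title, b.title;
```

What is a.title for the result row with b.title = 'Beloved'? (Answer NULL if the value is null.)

Beloved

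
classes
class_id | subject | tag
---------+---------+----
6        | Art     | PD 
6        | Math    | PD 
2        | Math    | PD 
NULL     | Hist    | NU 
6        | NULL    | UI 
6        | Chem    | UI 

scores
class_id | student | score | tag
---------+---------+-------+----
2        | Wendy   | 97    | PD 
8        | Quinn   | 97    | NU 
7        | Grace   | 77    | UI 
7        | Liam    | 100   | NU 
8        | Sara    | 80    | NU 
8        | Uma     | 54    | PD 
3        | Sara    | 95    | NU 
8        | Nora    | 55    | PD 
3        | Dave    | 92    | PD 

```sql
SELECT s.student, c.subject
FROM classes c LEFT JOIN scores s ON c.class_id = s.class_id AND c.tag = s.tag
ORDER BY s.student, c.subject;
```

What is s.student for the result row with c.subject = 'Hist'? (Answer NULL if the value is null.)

NULL

LEFT JOIN keeps every row from `classes`; unmatched rows get NULL for `scores`'s columns.
Matching on c.class_id = s.class_id AND c.tag = s.tag. A NULL in a compared column never satisfies the condition.
- class_id=6, tag=PD: no s row matches, row kept with s columns NULL.
- class_id=6, tag=PD: no s row matches, row kept with s columns NULL.
- class_id=2, tag=PD: 1 matching s row(s), so 1 row(s) emitted.
- class_id=NULL, tag=NU: no s row matches, row kept with s columns NULL.
- class_id=6, tag=UI: no s row matches, row kept with s columns NULL.
- class_id=6, tag=UI: no s row matches, row kept with s columns NULL.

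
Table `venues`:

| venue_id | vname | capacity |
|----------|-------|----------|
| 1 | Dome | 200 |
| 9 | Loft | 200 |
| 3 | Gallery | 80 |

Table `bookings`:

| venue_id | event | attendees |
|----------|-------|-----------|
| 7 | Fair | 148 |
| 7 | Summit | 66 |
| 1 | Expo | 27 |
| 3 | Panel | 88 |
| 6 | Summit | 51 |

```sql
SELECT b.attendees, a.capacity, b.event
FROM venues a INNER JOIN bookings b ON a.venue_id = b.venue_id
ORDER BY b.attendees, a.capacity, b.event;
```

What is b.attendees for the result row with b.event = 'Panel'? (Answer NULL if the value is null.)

88

INNER JOIN keeps only pairs where the ON condition holds.
Matching on a.venue_id = b.venue_id.
- a row (venue_id=1): matches 1 b row(s) → 1 output row(s).
- a row (venue_id=9): no match → dropped.
- a row (venue_id=3): matches 1 b row(s) → 1 output row(s).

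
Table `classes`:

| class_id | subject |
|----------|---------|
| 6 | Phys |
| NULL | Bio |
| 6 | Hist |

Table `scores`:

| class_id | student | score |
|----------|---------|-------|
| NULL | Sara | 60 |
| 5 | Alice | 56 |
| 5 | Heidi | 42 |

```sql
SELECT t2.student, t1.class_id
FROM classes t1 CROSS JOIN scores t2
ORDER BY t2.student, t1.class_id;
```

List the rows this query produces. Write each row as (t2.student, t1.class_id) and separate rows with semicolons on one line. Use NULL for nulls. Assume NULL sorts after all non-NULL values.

(Alice, 6); (Alice, 6); (Alice, NULL); (Heidi, 6); (Heidi, 6); (Heidi, NULL); (Sara, 6); (Sara, 6); (Sara, NULL)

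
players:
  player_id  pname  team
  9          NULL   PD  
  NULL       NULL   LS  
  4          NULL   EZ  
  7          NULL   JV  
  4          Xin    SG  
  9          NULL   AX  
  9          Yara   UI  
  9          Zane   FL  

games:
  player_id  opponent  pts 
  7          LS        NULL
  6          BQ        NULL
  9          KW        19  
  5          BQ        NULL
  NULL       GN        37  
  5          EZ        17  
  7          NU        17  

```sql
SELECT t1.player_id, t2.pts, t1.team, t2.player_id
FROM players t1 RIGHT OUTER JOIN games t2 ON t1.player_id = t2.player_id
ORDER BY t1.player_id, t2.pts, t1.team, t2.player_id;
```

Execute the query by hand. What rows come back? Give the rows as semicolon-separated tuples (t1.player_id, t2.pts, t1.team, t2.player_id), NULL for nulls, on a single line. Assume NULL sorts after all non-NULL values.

(7, 17, JV, 7); (7, NULL, JV, 7); (9, 19, AX, 9); (9, 19, FL, 9); (9, 19, PD, 9); (9, 19, UI, 9); (NULL, 17, NULL, 5); (NULL, 37, NULL, NULL); (NULL, NULL, NULL, 5); (NULL, NULL, NULL, 6)

RIGHT JOIN keeps every row from `games`; unmatched rows get NULL for `players`'s columns.
Matching on t1.player_id = t2.player_id. A NULL in a compared column never satisfies the condition.
Matched pairs: 6; unmatched t2 rows kept: 4.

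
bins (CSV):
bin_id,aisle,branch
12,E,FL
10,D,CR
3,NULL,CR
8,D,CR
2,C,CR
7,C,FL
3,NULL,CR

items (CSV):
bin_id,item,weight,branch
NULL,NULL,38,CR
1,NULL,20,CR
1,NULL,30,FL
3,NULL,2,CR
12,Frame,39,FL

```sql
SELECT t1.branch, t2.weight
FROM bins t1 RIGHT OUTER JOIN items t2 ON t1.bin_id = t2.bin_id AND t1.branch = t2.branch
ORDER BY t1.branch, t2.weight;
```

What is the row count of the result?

6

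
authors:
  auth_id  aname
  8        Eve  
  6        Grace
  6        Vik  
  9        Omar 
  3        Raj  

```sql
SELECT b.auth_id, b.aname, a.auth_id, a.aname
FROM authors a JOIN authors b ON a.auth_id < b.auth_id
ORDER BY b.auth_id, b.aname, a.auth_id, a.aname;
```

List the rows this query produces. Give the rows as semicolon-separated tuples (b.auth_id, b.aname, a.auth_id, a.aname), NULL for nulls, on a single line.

(6, Grace, 3, Raj); (6, Vik, 3, Raj); (8, Eve, 3, Raj); (8, Eve, 6, Grace); (8, Eve, 6, Vik); (9, Omar, 3, Raj); (9, Omar, 6, Grace); (9, Omar, 6, Vik); (9, Omar, 8, Eve)

INNER JOIN keeps only pairs where the ON condition holds.
Matching on a.auth_id < b.auth_id.
Matched pairs: 9.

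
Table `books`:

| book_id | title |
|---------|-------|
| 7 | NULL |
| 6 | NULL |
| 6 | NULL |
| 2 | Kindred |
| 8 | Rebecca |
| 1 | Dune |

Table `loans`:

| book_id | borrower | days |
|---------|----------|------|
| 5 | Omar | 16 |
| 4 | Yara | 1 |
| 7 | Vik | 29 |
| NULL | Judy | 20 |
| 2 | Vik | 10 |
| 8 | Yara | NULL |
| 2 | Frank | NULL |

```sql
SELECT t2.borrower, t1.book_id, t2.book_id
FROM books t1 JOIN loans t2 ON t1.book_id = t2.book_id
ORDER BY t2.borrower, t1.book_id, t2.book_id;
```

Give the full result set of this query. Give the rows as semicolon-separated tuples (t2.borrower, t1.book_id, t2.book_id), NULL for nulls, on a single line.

INNER JOIN keeps only pairs where the ON condition holds.
Matching on t1.book_id = t2.book_id. A NULL in a compared column never satisfies the condition.
- t1[0] book_id=7 → 1 match(es) in t2 → 1 row(s).
- t1[1] book_id=6 → no match; dropped.
- t1[2] book_id=6 → no match; dropped.
- t1[3] book_id=2 → 2 match(es) in t2 → 2 row(s).
- t1[4] book_id=8 → 1 match(es) in t2 → 1 row(s).
- t1[5] book_id=1 → no match; dropped.
After projecting and ordering:
t2.borrower | t1.book_id | t2.book_id
Frank | 2 | 2
Vik | 2 | 2
Vik | 7 | 7
Yara | 8 | 8

(Frank, 2, 2); (Vik, 2, 2); (Vik, 7, 7); (Yara, 8, 8)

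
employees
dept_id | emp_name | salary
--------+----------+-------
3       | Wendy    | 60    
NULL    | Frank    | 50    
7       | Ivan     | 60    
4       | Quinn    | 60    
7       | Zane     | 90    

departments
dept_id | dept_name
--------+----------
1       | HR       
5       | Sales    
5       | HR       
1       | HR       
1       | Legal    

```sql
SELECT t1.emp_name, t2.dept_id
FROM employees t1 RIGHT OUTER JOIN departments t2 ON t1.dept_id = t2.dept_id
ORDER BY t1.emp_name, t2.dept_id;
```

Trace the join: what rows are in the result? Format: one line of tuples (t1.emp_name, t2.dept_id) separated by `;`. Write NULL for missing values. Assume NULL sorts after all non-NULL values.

RIGHT JOIN keeps every row from `departments`; unmatched rows get NULL for `employees`'s columns.
Matching on t1.dept_id = t2.dept_id. A NULL in a compared column never satisfies the condition.
- t1 row (dept_id=3): no match.
- t1 row (dept_id=NULL): no match.
- t1 row (dept_id=7): no match.
- t1 row (dept_id=4): no match.
- t1 row (dept_id=7): no match.
- plus 5 unmatched t2 row(s), each kept with NULL t1 columns.
After projecting and ordering:
t1.emp_name | t2.dept_id
NULL | 1
NULL | 1
NULL | 1
NULL | 5
NULL | 5

(NULL, 1); (NULL, 1); (NULL, 1); (NULL, 5); (NULL, 5)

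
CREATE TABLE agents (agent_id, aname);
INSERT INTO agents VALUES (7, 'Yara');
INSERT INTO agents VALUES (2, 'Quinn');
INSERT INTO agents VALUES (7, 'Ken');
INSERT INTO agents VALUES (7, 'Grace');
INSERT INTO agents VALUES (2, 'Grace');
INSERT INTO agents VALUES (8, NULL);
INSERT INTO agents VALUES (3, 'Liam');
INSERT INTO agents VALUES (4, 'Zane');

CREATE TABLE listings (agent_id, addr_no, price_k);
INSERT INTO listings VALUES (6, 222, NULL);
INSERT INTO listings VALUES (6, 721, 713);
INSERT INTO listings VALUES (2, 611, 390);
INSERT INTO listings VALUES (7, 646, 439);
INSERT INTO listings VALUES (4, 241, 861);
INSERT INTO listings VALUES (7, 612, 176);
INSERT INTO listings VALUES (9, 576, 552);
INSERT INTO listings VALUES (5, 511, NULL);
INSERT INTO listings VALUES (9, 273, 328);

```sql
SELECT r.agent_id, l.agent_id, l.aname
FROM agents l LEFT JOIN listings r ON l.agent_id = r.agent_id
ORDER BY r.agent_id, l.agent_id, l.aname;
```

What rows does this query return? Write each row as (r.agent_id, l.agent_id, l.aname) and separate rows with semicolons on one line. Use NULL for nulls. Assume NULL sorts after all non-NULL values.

LEFT JOIN keeps every row from `agents`; unmatched rows get NULL for `listings`'s columns.
Matching on l.agent_id = r.agent_id.
Matched pairs: 9; unmatched l rows kept: 2.

(2, 2, Grace); (2, 2, Quinn); (4, 4, Zane); (7, 7, Grace); (7, 7, Grace); (7, 7, Ken); (7, 7, Ken); (7, 7, Yara); (7, 7, Yara); (NULL, 3, Liam); (NULL, 8, NULL)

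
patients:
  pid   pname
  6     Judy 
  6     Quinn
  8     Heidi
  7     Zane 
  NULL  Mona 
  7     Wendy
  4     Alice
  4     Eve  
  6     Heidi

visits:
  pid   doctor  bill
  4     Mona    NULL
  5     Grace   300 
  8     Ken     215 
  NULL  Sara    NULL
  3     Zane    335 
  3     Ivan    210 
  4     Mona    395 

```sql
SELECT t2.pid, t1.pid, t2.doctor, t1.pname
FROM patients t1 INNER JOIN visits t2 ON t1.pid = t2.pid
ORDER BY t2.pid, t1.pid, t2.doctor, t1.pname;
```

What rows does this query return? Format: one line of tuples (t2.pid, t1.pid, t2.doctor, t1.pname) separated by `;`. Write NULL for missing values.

INNER JOIN keeps only pairs where the ON condition holds.
Matching on t1.pid = t2.pid. A NULL in a compared column never satisfies the condition.
- t1 (pid=6) has no partner → excluded.
- t1 (pid=6) has no partner → excluded.
- t1 (pid=8) pairs with 1 row(s) of t2.
- t1 (pid=7) has no partner → excluded.
- t1 (pid=NULL) has no partner → excluded.
- t1 (pid=7) has no partner → excluded.
- t1 (pid=4) pairs with 2 row(s) of t2.
- t1 (pid=4) pairs with 2 row(s) of t2.
- t1 (pid=6) has no partner → excluded.
After projecting and ordering:
t2.pid | t1.pid | t2.doctor | t1.pname
4 | 4 | Mona | Alice
4 | 4 | Mona | Alice
4 | 4 | Mona | Eve
4 | 4 | Mona | Eve
8 | 8 | Ken | Heidi

(4, 4, Mona, Alice); (4, 4, Mona, Alice); (4, 4, Mona, Eve); (4, 4, Mona, Eve); (8, 8, Ken, Heidi)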